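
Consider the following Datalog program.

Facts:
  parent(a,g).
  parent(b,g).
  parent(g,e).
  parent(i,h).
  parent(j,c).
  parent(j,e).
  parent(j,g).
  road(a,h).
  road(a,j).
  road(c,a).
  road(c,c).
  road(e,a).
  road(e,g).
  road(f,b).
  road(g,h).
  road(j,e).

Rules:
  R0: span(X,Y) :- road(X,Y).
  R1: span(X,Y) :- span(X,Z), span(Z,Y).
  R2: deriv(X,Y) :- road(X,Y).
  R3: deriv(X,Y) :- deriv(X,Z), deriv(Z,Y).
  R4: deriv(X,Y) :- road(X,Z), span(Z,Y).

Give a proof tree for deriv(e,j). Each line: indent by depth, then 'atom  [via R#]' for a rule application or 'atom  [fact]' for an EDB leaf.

round 1: derive span(a,h) via R0 from road(a,h)
round 1: derive span(a,j) via R0 from road(a,j)
round 1: derive span(c,a) via R0 from road(c,a)
round 1: derive span(c,c) via R0 from road(c,c)
round 1: derive span(e,a) via R0 from road(e,a)
round 1: derive span(e,g) via R0 from road(e,g)
round 1: derive span(f,b) via R0 from road(f,b)
round 1: derive span(g,h) via R0 from road(g,h)
round 1: derive span(j,e) via R0 from road(j,e)
round 1: derive deriv(a,h) via R2 from road(a,h)
round 1: derive deriv(a,j) via R2 from road(a,j)
round 1: derive deriv(c,a) via R2 from road(c,a)
round 1: derive deriv(c,c) via R2 from road(c,c)
round 1: derive deriv(e,a) via R2 from road(e,a)
round 1: derive deriv(e,g) via R2 from road(e,g)
round 1: derive deriv(f,b) via R2 from road(f,b)
round 1: derive deriv(g,h) via R2 from road(g,h)
round 1: derive deriv(j,e) via R2 from road(j,e)
round 2: derive span(a,e) via R1 from span(a,j), span(j,e)
round 2: derive span(c,h) via R1 from span(c,a), span(a,h)
round 2: derive span(c,j) via R1 from span(c,a), span(a,j)
round 2: derive span(e,h) via R1 from span(e,a), span(a,h)
round 2: derive span(e,j) via R1 from span(e,a), span(a,j)
round 2: derive span(j,a) via R1 from span(j,e), span(e,a)
round 2: derive span(j,g) via R1 from span(j,e), span(e,g)
round 2: derive deriv(a,e) via R3 from deriv(a,j), deriv(j,e)
round 2: derive deriv(c,h) via R3 from deriv(c,a), deriv(a,h)
round 2: derive deriv(c,j) via R3 from deriv(c,a), deriv(a,j)
round 2: derive deriv(e,h) via R3 from deriv(e,a), deriv(a,h)
round 2: derive deriv(e,j) via R3 from deriv(e,a), deriv(a,j)
round 2: derive deriv(j,a) via R3 from deriv(j,e), deriv(e,a)
round 2: derive deriv(j,g) via R3 from deriv(j,e), deriv(e,g)
round 3: derive span(a,a) via R1 from span(a,e), span(e,a)
round 3: derive span(a,g) via R1 from span(a,e), span(e,g)
round 3: derive span(c,e) via R1 from span(c,a), span(a,e)
round 3: derive span(c,g) via R1 from span(c,j), span(j,g)
round 3: derive span(e,e) via R1 from span(e,a), span(a,e)
round 3: derive span(j,h) via R1 from span(j,a), span(a,h)
round 3: derive span(j,j) via R1 from span(j,a), span(a,j)
round 3: derive deriv(a,a) via R3 from deriv(a,e), deriv(e,a)
round 3: derive deriv(a,g) via R3 from deriv(a,e), deriv(e,g)
round 3: derive deriv(c,e) via R3 from deriv(c,a), deriv(a,e)
round 3: derive deriv(c,g) via R3 from deriv(c,j), deriv(j,g)
round 3: derive deriv(e,e) via R3 from deriv(e,a), deriv(a,e)
round 3: derive deriv(j,h) via R3 from deriv(j,a), deriv(a,h)
round 3: derive deriv(j,j) via R3 from deriv(j,a), deriv(a,j)

deriv(e,j)  [via R3]
  deriv(e,a)  [via R2]
    road(e,a)  [fact]
  deriv(a,j)  [via R2]
    road(a,j)  [fact]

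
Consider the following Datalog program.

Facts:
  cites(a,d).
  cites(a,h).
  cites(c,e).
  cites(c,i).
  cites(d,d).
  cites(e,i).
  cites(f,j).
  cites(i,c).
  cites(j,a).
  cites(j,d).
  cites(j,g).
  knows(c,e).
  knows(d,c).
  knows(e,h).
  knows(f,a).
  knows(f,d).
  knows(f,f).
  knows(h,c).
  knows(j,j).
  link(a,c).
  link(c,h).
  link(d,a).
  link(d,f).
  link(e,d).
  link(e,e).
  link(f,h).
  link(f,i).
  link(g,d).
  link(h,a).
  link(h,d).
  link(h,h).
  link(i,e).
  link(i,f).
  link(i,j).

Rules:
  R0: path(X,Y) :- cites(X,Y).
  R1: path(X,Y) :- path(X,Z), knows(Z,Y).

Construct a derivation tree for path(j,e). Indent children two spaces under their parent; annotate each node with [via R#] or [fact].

round 1: derive path(a,d) via R0 from cites(a,d)
round 1: derive path(a,h) via R0 from cites(a,h)
round 1: derive path(c,e) via R0 from cites(c,e)
round 1: derive path(c,i) via R0 from cites(c,i)
round 1: derive path(d,d) via R0 from cites(d,d)
round 1: derive path(e,i) via R0 from cites(e,i)
round 1: derive path(f,j) via R0 from cites(f,j)
round 1: derive path(i,c) via R0 from cites(i,c)
round 1: derive path(j,a) via R0 from cites(j,a)
round 1: derive path(j,d) via R0 from cites(j,d)
round 1: derive path(j,g) via R0 from cites(j,g)
round 2: derive path(a,c) via R1 from path(a,d), knows(d,c)
round 2: derive path(c,h) via R1 from path(c,e), knows(e,h)
round 2: derive path(d,c) via R1 from path(d,d), knows(d,c)
round 2: derive path(i,e) via R1 from path(i,c), knows(c,e)
round 2: derive path(j,c) via R1 from path(j,d), knows(d,c)
round 3: derive path(a,e) via R1 from path(a,c), knows(c,e)
round 3: derive path(c,c) via R1 from path(c,h), knows(h,c)
round 3: derive path(d,e) via R1 from path(d,c), knows(c,e)
round 3: derive path(i,h) via R1 from path(i,e), knows(e,h)
round 3: derive path(j,e) via R1 from path(j,c), knows(c,e)
round 4: derive path(d,h) via R1 from path(d,e), knows(e,h)
round 4: derive path(j,h) via R1 from path(j,e), knows(e,h)

path(j,e)  [via R1]
  path(j,c)  [via R1]
    path(j,d)  [via R0]
      cites(j,d)  [fact]
    knows(d,c)  [fact]
  knows(c,e)  [fact]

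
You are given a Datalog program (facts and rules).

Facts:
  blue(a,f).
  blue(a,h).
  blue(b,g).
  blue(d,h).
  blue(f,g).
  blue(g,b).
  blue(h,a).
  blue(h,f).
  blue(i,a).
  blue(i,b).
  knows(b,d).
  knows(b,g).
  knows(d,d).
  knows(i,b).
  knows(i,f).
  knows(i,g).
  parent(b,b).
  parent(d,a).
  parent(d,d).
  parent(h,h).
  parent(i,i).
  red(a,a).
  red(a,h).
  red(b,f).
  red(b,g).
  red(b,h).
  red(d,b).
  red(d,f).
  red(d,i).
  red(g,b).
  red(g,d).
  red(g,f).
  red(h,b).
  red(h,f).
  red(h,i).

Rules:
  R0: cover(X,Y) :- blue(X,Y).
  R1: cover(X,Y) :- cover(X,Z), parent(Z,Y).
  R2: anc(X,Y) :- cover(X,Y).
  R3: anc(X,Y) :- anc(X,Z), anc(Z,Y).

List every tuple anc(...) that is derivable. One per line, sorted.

anc(a,a)
anc(a,b)
anc(a,f)
anc(a,g)
anc(a,h)
anc(b,b)
anc(b,g)
anc(d,a)
anc(d,b)
anc(d,f)
anc(d,g)
anc(d,h)
anc(f,b)
anc(f,g)
anc(g,b)
anc(g,g)
anc(h,a)
anc(h,b)
anc(h,f)
anc(h,g)
anc(h,h)
anc(i,a)
anc(i,b)
anc(i,f)
anc(i,g)
anc(i,h)

round 1: derive cover(a,f) via R0 from blue(a,f)
round 1: derive cover(a,h) via R0 from blue(a,h)
round 1: derive cover(b,g) via R0 from blue(b,g)
round 1: derive cover(d,h) via R0 from blue(d,h)
round 1: derive cover(f,g) via R0 from blue(f,g)
round 1: derive cover(g,b) via R0 from blue(g,b)
round 1: derive cover(h,a) via R0 from blue(h,a)
round 1: derive cover(h,f) via R0 from blue(h,f)
round 1: derive cover(i,a) via R0 from blue(i,a)
round 1: derive cover(i,b) via R0 from blue(i,b)
round 2: derive anc(a,f) via R2 from cover(a,f)
round 2: derive anc(a,h) via R2 from cover(a,h)
round 2: derive anc(b,g) via R2 from cover(b,g)
round 2: derive anc(d,h) via R2 from cover(d,h)
round 2: derive anc(f,g) via R2 from cover(f,g)
round 2: derive anc(g,b) via R2 from cover(g,b)
round 2: derive anc(h,a) via R2 from cover(h,a)
round 2: derive anc(h,f) via R2 from cover(h,f)
round 2: derive anc(i,a) via R2 from cover(i,a)
round 2: derive anc(i,b) via R2 from cover(i,b)
round 3: derive anc(a,a) via R3 from anc(a,h), anc(h,a)
round 3: derive anc(a,g) via R3 from anc(a,f), anc(f,g)
round 3: derive anc(b,b) via R3 from anc(b,g), anc(g,b)
round 3: derive anc(d,a) via R3 from anc(d,h), anc(h,a)
round 3: derive anc(d,f) via R3 from anc(d,h), anc(h,f)
round 3: derive anc(f,b) via R3 from anc(f,g), anc(g,b)
round 3: derive anc(g,g) via R3 from anc(g,b), anc(b,g)
round 3: derive anc(h,g) via R3 from anc(h,f), anc(f,g)
round 3: derive anc(h,h) via R3 from anc(h,a), anc(a,h)
round 3: derive anc(i,f) via R3 from anc(i,a), anc(a,f)
round 3: derive anc(i,g) via R3 from anc(i,b), anc(b,g)
round 3: derive anc(i,h) via R3 from anc(i,a), anc(a,h)
round 4: derive anc(a,b) via R3 from anc(a,f), anc(f,b)
round 4: derive anc(d,b) via R3 from anc(d,f), anc(f,b)
round 4: derive anc(d,g) via R3 from anc(d,a), anc(a,g)
round 4: derive anc(h,b) via R3 from anc(h,f), anc(f,b)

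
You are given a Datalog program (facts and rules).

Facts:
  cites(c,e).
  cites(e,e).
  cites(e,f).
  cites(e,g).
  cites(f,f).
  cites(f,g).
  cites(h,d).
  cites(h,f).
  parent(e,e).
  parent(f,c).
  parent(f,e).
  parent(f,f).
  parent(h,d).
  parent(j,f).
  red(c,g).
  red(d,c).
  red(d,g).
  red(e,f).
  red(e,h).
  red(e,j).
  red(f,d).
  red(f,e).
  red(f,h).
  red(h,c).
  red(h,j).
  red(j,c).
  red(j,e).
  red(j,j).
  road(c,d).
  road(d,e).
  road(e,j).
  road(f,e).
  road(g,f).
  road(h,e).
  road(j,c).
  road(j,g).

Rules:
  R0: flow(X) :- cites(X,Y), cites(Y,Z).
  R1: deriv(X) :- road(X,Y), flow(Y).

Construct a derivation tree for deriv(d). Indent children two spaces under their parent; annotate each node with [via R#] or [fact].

round 1: derive flow(c) via R0 from cites(c,e), cites(e,e)
round 1: derive flow(e) via R0 from cites(e,e), cites(e,e)
round 1: derive flow(f) via R0 from cites(f,f), cites(f,f)
round 1: derive flow(h) via R0 from cites(h,f), cites(f,f)
round 2: derive deriv(d) via R1 from road(d,e), flow(e)
round 2: derive deriv(f) via R1 from road(f,e), flow(e)
round 2: derive deriv(g) via R1 from road(g,f), flow(f)
round 2: derive deriv(h) via R1 from road(h,e), flow(e)
round 2: derive deriv(j) via R1 from road(j,c), flow(c)

deriv(d)  [via R1]
  road(d,e)  [fact]
  flow(e)  [via R0]
    cites(e,e)  [fact]
    cites(e,e)  [fact]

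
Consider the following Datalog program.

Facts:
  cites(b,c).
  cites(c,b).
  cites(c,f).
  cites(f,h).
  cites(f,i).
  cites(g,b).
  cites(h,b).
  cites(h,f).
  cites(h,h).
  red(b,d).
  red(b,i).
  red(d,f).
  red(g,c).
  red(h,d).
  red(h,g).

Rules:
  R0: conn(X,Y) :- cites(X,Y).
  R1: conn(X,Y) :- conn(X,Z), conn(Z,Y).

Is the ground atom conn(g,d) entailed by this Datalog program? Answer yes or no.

no

round 1: derive conn(b,c) via R0 from cites(b,c)
round 1: derive conn(c,b) via R0 from cites(c,b)
round 1: derive conn(c,f) via R0 from cites(c,f)
round 1: derive conn(f,h) via R0 from cites(f,h)
round 1: derive conn(f,i) via R0 from cites(f,i)
round 1: derive conn(g,b) via R0 from cites(g,b)
round 1: derive conn(h,b) via R0 from cites(h,b)
round 1: derive conn(h,f) via R0 from cites(h,f)
round 1: derive conn(h,h) via R0 from cites(h,h)
round 2: derive conn(b,b) via R1 from conn(b,c), conn(c,b)
round 2: derive conn(b,f) via R1 from conn(b,c), conn(c,f)
round 2: derive conn(c,c) via R1 from conn(c,b), conn(b,c)
round 2: derive conn(c,h) via R1 from conn(c,f), conn(f,h)
round 2: derive conn(c,i) via R1 from conn(c,f), conn(f,i)
round 2: derive conn(f,b) via R1 from conn(f,h), conn(h,b)
round 2: derive conn(f,f) via R1 from conn(f,h), conn(h,f)
round 2: derive conn(g,c) via R1 from conn(g,b), conn(b,c)
round 2: derive conn(h,c) via R1 from conn(h,b), conn(b,c)
round 2: derive conn(h,i) via R1 from conn(h,f), conn(f,i)
round 3: derive conn(b,h) via R1 from conn(b,c), conn(c,h)
round 3: derive conn(b,i) via R1 from conn(b,c), conn(c,i)
round 3: derive conn(f,c) via R1 from conn(f,b), conn(b,c)
round 3: derive conn(g,f) via R1 from conn(g,b), conn(b,f)
round 3: derive conn(g,h) via R1 from conn(g,c), conn(c,h)
round 3: derive conn(g,i) via R1 from conn(g,c), conn(c,i)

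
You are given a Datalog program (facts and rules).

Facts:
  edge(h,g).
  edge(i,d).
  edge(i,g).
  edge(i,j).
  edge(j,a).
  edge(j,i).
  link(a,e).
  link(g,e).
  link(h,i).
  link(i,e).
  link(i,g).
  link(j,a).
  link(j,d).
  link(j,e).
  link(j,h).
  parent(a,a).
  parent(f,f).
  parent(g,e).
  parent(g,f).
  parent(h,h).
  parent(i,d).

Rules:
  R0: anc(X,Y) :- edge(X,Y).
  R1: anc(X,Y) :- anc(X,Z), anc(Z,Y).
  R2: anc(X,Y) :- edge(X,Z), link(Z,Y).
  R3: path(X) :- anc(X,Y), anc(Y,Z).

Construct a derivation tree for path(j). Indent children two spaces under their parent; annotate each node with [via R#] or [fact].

round 1: derive anc(h,g) via R0 from edge(h,g)
round 1: derive anc(i,d) via R0 from edge(i,d)
round 1: derive anc(i,g) via R0 from edge(i,g)
round 1: derive anc(i,j) via R0 from edge(i,j)
round 1: derive anc(j,a) via R0 from edge(j,a)
round 1: derive anc(j,i) via R0 from edge(j,i)
round 1: derive anc(h,e) via R2 from edge(h,g), link(g,e)
round 1: derive anc(i,a) via R2 from edge(i,j), link(j,a)
round 1: derive anc(i,e) via R2 from edge(i,g), link(g,e)
round 1: derive anc(i,h) via R2 from edge(i,j), link(j,h)
round 1: derive anc(j,e) via R2 from edge(j,a), link(a,e)
round 1: derive anc(j,g) via R2 from edge(j,i), link(i,g)
round 2: derive anc(i,i) via R1 from anc(i,j), anc(j,i)
round 2: derive anc(j,d) via R1 from anc(j,i), anc(i,d)
round 2: derive anc(j,h) via R1 from anc(j,i), anc(i,h)
round 2: derive anc(j,j) via R1 from anc(j,i), anc(i,j)
round 2: derive path(i) via R3 from anc(i,h), anc(h,e)
round 2: derive path(j) via R3 from anc(j,i), anc(i,a)

path(j)  [via R3]
  anc(j,i)  [via R0]
    edge(j,i)  [fact]
  anc(i,a)  [via R2]
    edge(i,j)  [fact]
    link(j,a)  [fact]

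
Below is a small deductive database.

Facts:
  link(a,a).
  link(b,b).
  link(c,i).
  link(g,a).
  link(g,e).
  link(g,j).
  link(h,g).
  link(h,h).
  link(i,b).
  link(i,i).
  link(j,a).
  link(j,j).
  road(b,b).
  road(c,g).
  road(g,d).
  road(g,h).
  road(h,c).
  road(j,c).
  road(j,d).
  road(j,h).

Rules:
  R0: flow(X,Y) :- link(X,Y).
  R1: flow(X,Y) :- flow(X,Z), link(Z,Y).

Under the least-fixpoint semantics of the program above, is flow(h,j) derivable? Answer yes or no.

yes

round 1: derive flow(a,a) via R0 from link(a,a)
round 1: derive flow(b,b) via R0 from link(b,b)
round 1: derive flow(c,i) via R0 from link(c,i)
round 1: derive flow(g,a) via R0 from link(g,a)
round 1: derive flow(g,e) via R0 from link(g,e)
round 1: derive flow(g,j) via R0 from link(g,j)
round 1: derive flow(h,g) via R0 from link(h,g)
round 1: derive flow(h,h) via R0 from link(h,h)
round 1: derive flow(i,b) via R0 from link(i,b)
round 1: derive flow(i,i) via R0 from link(i,i)
round 1: derive flow(j,a) via R0 from link(j,a)
round 1: derive flow(j,j) via R0 from link(j,j)
round 2: derive flow(c,b) via R1 from flow(c,i), link(i,b)
round 2: derive flow(h,a) via R1 from flow(h,g), link(g,a)
round 2: derive flow(h,e) via R1 from flow(h,g), link(g,e)
round 2: derive flow(h,j) via R1 from flow(h,g), link(g,j)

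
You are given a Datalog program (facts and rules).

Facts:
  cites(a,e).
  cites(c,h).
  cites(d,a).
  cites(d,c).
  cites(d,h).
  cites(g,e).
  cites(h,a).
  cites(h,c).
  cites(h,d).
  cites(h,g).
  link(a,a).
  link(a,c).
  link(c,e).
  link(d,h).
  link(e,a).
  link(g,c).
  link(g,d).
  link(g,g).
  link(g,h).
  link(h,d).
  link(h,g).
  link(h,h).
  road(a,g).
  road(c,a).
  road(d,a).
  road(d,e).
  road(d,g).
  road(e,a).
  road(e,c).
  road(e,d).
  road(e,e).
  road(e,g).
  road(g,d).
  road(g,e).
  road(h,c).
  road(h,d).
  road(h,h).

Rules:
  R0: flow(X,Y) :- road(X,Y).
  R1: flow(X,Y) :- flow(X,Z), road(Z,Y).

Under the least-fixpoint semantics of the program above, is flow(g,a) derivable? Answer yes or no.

yes

round 1: derive flow(a,g) via R0 from road(a,g)
round 1: derive flow(c,a) via R0 from road(c,a)
round 1: derive flow(d,a) via R0 from road(d,a)
round 1: derive flow(d,e) via R0 from road(d,e)
round 1: derive flow(d,g) via R0 from road(d,g)
round 1: derive flow(e,a) via R0 from road(e,a)
round 1: derive flow(e,c) via R0 from road(e,c)
round 1: derive flow(e,d) via R0 from road(e,d)
round 1: derive flow(e,e) via R0 from road(e,e)
round 1: derive flow(e,g) via R0 from road(e,g)
round 1: derive flow(g,d) via R0 from road(g,d)
round 1: derive flow(g,e) via R0 from road(g,e)
round 1: derive flow(h,c) via R0 from road(h,c)
round 1: derive flow(h,d) via R0 from road(h,d)
round 1: derive flow(h,h) via R0 from road(h,h)
round 2: derive flow(a,d) via R1 from flow(a,g), road(g,d)
round 2: derive flow(a,e) via R1 from flow(a,g), road(g,e)
round 2: derive flow(c,g) via R1 from flow(c,a), road(a,g)
round 2: derive flow(d,c) via R1 from flow(d,e), road(e,c)
round 2: derive flow(d,d) via R1 from flow(d,e), road(e,d)
round 2: derive flow(g,a) via R1 from flow(g,d), road(d,a)
round 2: derive flow(g,c) via R1 from flow(g,e), road(e,c)
round 2: derive flow(g,g) via R1 from flow(g,d), road(d,g)
round 2: derive flow(h,a) via R1 from flow(h,c), road(c,a)
round 2: derive flow(h,e) via R1 from flow(h,d), road(d,e)
round 2: derive flow(h,g) via R1 from flow(h,d), road(d,g)
round 3: derive flow(a,a) via R1 from flow(a,d), road(d,a)
round 3: derive flow(a,c) via R1 from flow(a,e), road(e,c)
round 3: derive flow(c,d) via R1 from flow(c,g), road(g,d)
round 3: derive flow(c,e) via R1 from flow(c,g), road(g,e)
round 4: derive flow(c,c) via R1 from flow(c,e), road(e,c)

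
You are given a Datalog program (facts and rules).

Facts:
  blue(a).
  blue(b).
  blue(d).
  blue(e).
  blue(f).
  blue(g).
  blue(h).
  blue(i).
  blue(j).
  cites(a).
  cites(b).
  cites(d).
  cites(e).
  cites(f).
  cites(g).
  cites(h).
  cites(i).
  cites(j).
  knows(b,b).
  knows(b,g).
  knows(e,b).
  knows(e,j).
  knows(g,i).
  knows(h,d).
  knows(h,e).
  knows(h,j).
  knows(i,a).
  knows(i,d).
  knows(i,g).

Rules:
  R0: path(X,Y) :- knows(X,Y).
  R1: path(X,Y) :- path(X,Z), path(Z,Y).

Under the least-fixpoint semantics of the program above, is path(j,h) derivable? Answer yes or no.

no

round 1: derive path(b,b) via R0 from knows(b,b)
round 1: derive path(b,g) via R0 from knows(b,g)
round 1: derive path(e,b) via R0 from knows(e,b)
round 1: derive path(e,j) via R0 from knows(e,j)
round 1: derive path(g,i) via R0 from knows(g,i)
round 1: derive path(h,d) via R0 from knows(h,d)
round 1: derive path(h,e) via R0 from knows(h,e)
round 1: derive path(h,j) via R0 from knows(h,j)
round 1: derive path(i,a) via R0 from knows(i,a)
round 1: derive path(i,d) via R0 from knows(i,d)
round 1: derive path(i,g) via R0 from knows(i,g)
round 2: derive path(b,i) via R1 from path(b,g), path(g,i)
round 2: derive path(e,g) via R1 from path(e,b), path(b,g)
round 2: derive path(g,a) via R1 from path(g,i), path(i,a)
round 2: derive path(g,d) via R1 from path(g,i), path(i,d)
round 2: derive path(g,g) via R1 from path(g,i), path(i,g)
round 2: derive path(h,b) via R1 from path(h,e), path(e,b)
round 2: derive path(i,i) via R1 from path(i,g), path(g,i)
round 3: derive path(b,a) via R1 from path(b,g), path(g,a)
round 3: derive path(b,d) via R1 from path(b,g), path(g,d)
round 3: derive path(e,a) via R1 from path(e,g), path(g,a)
round 3: derive path(e,d) via R1 from path(e,g), path(g,d)
round 3: derive path(e,i) via R1 from path(e,b), path(b,i)
round 3: derive path(h,g) via R1 from path(h,b), path(b,g)
round 3: derive path(h,i) via R1 from path(h,b), path(b,i)
round 4: derive path(h,a) via R1 from path(h,b), path(b,a)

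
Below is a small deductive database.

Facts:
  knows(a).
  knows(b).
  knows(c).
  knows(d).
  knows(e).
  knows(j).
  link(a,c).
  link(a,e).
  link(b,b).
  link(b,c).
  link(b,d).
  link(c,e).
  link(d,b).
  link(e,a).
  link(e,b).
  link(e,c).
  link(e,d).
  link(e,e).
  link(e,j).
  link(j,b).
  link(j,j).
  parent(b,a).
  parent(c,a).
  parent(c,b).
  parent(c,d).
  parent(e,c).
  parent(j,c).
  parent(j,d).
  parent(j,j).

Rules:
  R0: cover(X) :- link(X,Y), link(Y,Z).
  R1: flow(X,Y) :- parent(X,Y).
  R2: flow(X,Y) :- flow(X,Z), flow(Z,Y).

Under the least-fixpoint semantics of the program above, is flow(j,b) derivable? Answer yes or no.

yes

round 1: derive flow(b,a) via R1 from parent(b,a)
round 1: derive flow(c,a) via R1 from parent(c,a)
round 1: derive flow(c,b) via R1 from parent(c,b)
round 1: derive flow(c,d) via R1 from parent(c,d)
round 1: derive flow(e,c) via R1 from parent(e,c)
round 1: derive flow(j,c) via R1 from parent(j,c)
round 1: derive flow(j,d) via R1 from parent(j,d)
round 1: derive flow(j,j) via R1 from parent(j,j)
round 2: derive flow(e,a) via R2 from flow(e,c), flow(c,a)
round 2: derive flow(e,b) via R2 from flow(e,c), flow(c,b)
round 2: derive flow(e,d) via R2 from flow(e,c), flow(c,d)
round 2: derive flow(j,a) via R2 from flow(j,c), flow(c,a)
round 2: derive flow(j,b) via R2 from flow(j,c), flow(c,b)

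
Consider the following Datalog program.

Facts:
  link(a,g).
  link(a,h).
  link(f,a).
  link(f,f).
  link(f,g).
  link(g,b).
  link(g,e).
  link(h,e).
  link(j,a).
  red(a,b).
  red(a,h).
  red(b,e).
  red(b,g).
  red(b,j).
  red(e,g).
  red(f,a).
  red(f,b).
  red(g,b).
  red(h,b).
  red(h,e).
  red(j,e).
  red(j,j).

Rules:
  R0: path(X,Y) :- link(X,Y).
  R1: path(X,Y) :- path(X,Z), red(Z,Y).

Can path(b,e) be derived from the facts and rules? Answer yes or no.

round 1: derive path(a,g) via R0 from link(a,g)
round 1: derive path(a,h) via R0 from link(a,h)
round 1: derive path(f,a) via R0 from link(f,a)
round 1: derive path(f,f) via R0 from link(f,f)
round 1: derive path(f,g) via R0 from link(f,g)
round 1: derive path(g,b) via R0 from link(g,b)
round 1: derive path(g,e) via R0 from link(g,e)
round 1: derive path(h,e) via R0 from link(h,e)
round 1: derive path(j,a) via R0 from link(j,a)
round 2: derive path(a,b) via R1 from path(a,g), red(g,b)
round 2: derive path(a,e) via R1 from path(a,h), red(h,e)
round 2: derive path(f,b) via R1 from path(f,a), red(a,b)
round 2: derive path(f,h) via R1 from path(f,a), red(a,h)
round 2: derive path(g,g) via R1 from path(g,b), red(b,g)
round 2: derive path(g,j) via R1 from path(g,b), red(b,j)
round 2: derive path(h,g) via R1 from path(h,e), red(e,g)
round 2: derive path(j,b) via R1 from path(j,a), red(a,b)
round 2: derive path(j,h) via R1 from path(j,a), red(a,h)
round 3: derive path(a,j) via R1 from path(a,b), red(b,j)
round 3: derive path(f,e) via R1 from path(f,b), red(b,e)
round 3: derive path(f,j) via R1 from path(f,b), red(b,j)
round 3: derive path(h,b) via R1 from path(h,g), red(g,b)
round 3: derive path(j,e) via R1 from path(j,b), red(b,e)
round 3: derive path(j,g) via R1 from path(j,b), red(b,g)
round 3: derive path(j,j) via R1 from path(j,b), red(b,j)
round 4: derive path(h,j) via R1 from path(h,b), red(b,j)

no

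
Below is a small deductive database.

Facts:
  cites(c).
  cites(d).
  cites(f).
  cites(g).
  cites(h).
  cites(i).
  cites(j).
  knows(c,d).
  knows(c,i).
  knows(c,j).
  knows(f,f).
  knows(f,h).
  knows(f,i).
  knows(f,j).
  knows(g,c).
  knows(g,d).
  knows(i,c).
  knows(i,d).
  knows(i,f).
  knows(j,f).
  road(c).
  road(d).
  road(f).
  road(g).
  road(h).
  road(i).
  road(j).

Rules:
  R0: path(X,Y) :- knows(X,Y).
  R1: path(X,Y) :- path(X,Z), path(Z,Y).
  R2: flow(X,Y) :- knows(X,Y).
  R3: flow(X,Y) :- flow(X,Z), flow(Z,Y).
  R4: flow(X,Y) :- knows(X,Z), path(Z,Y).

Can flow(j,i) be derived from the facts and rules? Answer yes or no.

yes

round 1: derive path(c,d) via R0 from knows(c,d)
round 1: derive path(c,i) via R0 from knows(c,i)
round 1: derive path(c,j) via R0 from knows(c,j)
round 1: derive path(f,f) via R0 from knows(f,f)
round 1: derive path(f,h) via R0 from knows(f,h)
round 1: derive path(f,i) via R0 from knows(f,i)
round 1: derive path(f,j) via R0 from knows(f,j)
round 1: derive path(g,c) via R0 from knows(g,c)
round 1: derive path(g,d) via R0 from knows(g,d)
round 1: derive path(i,c) via R0 from knows(i,c)
round 1: derive path(i,d) via R0 from knows(i,d)
round 1: derive path(i,f) via R0 from knows(i,f)
round 1: derive path(j,f) via R0 from knows(j,f)
round 1: derive flow(c,d) via R2 from knows(c,d)
round 1: derive flow(c,i) via R2 from knows(c,i)
round 1: derive flow(c,j) via R2 from knows(c,j)
round 1: derive flow(f,f) via R2 from knows(f,f)
round 1: derive flow(f,h) via R2 from knows(f,h)
round 1: derive flow(f,i) via R2 from knows(f,i)
round 1: derive flow(f,j) via R2 from knows(f,j)
round 1: derive flow(g,c) via R2 from knows(g,c)
round 1: derive flow(g,d) via R2 from knows(g,d)
round 1: derive flow(i,c) via R2 from knows(i,c)
round 1: derive flow(i,d) via R2 from knows(i,d)
round 1: derive flow(i,f) via R2 from knows(i,f)
round 1: derive flow(j,f) via R2 from knows(j,f)
round 2: derive path(c,c) via R1 from path(c,i), path(i,c)
round 2: derive path(c,f) via R1 from path(c,i), path(i,f)
round 2: derive path(f,c) via R1 from path(f,i), path(i,c)
round 2: derive path(f,d) via R1 from path(f,i), path(i,d)
round 2: derive path(g,i) via R1 from path(g,c), path(c,i)
round 2: derive path(g,j) via R1 from path(g,c), path(c,j)
round 2: derive path(i,h) via R1 from path(i,f), path(f,h)
round 2: derive path(i,i) via R1 from path(i,c), path(c,i)
round 2: derive path(i,j) via R1 from path(i,c), path(c,j)
round 2: derive path(j,h) via R1 from path(j,f), path(f,h)
round 2: derive path(j,i) via R1 from path(j,f), path(f,i)
round 2: derive path(j,j) via R1 from path(j,f), path(f,j)
round 2: derive flow(c,c) via R3 from flow(c,i), flow(i,c)
round 2: derive flow(c,f) via R3 from flow(c,i), flow(i,f)
round 2: derive flow(f,c) via R3 from flow(f,i), flow(i,c)
round 2: derive flow(f,d) via R3 from flow(f,i), flow(i,d)
round 2: derive flow(g,i) via R3 from flow(g,c), flow(c,i)
round 2: derive flow(g,j) via R3 from flow(g,c), flow(c,j)
round 2: derive flow(i,h) via R3 from flow(i,f), flow(f,h)
round 2: derive flow(i,i) via R3 from flow(i,c), flow(c,i)
round 2: derive flow(i,j) via R3 from flow(i,c), flow(c,j)
round 2: derive flow(j,h) via R3 from flow(j,f), flow(f,h)
round 2: derive flow(j,i) via R3 from flow(j,f), flow(f,i)
round 2: derive flow(j,j) via R3 from flow(j,f), flow(f,j)
round 3: derive path(c,h) via R1 from path(c,f), path(f,h)
round 3: derive path(g,f) via R1 from path(g,c), path(c,f)
round 3: derive path(g,h) via R1 from path(g,i), path(i,h)
round 3: derive path(j,c) via R1 from path(j,f), path(f,c)
round 3: derive path(j,d) via R1 from path(j,f), path(f,d)
round 3: derive flow(c,h) via R3 from flow(c,f), flow(f,h)
round 3: derive flow(g,f) via R3 from flow(g,c), flow(c,f)
round 3: derive flow(g,h) via R3 from flow(g,i), flow(i,h)
round 3: derive flow(j,c) via R3 from flow(j,f), flow(f,c)
round 3: derive flow(j,d) via R3 from flow(j,f), flow(f,d)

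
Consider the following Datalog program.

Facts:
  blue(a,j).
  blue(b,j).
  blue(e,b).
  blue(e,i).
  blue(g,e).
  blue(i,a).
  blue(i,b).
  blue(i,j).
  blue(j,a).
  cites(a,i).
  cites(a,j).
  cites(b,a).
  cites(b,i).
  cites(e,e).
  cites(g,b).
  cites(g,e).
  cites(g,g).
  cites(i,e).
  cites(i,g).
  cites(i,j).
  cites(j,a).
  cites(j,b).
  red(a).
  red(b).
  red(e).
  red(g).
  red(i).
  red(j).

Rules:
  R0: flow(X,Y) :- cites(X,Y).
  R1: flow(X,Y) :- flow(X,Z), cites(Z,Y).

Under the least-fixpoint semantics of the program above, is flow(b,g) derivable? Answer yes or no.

yes

round 1: derive flow(a,i) via R0 from cites(a,i)
round 1: derive flow(a,j) via R0 from cites(a,j)
round 1: derive flow(b,a) via R0 from cites(b,a)
round 1: derive flow(b,i) via R0 from cites(b,i)
round 1: derive flow(e,e) via R0 from cites(e,e)
round 1: derive flow(g,b) via R0 from cites(g,b)
round 1: derive flow(g,e) via R0 from cites(g,e)
round 1: derive flow(g,g) via R0 from cites(g,g)
round 1: derive flow(i,e) via R0 from cites(i,e)
round 1: derive flow(i,g) via R0 from cites(i,g)
round 1: derive flow(i,j) via R0 from cites(i,j)
round 1: derive flow(j,a) via R0 from cites(j,a)
round 1: derive flow(j,b) via R0 from cites(j,b)
round 2: derive flow(a,a) via R1 from flow(a,j), cites(j,a)
round 2: derive flow(a,b) via R1 from flow(a,j), cites(j,b)
round 2: derive flow(a,e) via R1 from flow(a,i), cites(i,e)
round 2: derive flow(a,g) via R1 from flow(a,i), cites(i,g)
round 2: derive flow(b,e) via R1 from flow(b,i), cites(i,e)
round 2: derive flow(b,g) via R1 from flow(b,i), cites(i,g)
round 2: derive flow(b,j) via R1 from flow(b,a), cites(a,j)
round 2: derive flow(g,a) via R1 from flow(g,b), cites(b,a)
round 2: derive flow(g,i) via R1 from flow(g,b), cites(b,i)
round 2: derive flow(i,a) via R1 from flow(i,j), cites(j,a)
round 2: derive flow(i,b) via R1 from flow(i,g), cites(g,b)
round 2: derive flow(j,i) via R1 from flow(j,a), cites(a,i)
round 2: derive flow(j,j) via R1 from flow(j,a), cites(a,j)
round 3: derive flow(b,b) via R1 from flow(b,g), cites(g,b)
round 3: derive flow(g,j) via R1 from flow(g,a), cites(a,j)
round 3: derive flow(i,i) via R1 from flow(i,a), cites(a,i)
round 3: derive flow(j,e) via R1 from flow(j,i), cites(i,e)
round 3: derive flow(j,g) via R1 from flow(j,i), cites(i,g)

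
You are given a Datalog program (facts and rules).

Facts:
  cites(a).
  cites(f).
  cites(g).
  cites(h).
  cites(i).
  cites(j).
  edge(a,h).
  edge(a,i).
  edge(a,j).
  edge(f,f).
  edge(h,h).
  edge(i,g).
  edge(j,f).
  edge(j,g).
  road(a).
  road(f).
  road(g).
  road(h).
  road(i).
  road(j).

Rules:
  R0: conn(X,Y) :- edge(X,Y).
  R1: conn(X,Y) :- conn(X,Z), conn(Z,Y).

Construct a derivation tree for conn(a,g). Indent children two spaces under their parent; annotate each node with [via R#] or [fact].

conn(a,g)  [via R1]
  conn(a,i)  [via R0]
    edge(a,i)  [fact]
  conn(i,g)  [via R0]
    edge(i,g)  [fact]

round 1: derive conn(a,h) via R0 from edge(a,h)
round 1: derive conn(a,i) via R0 from edge(a,i)
round 1: derive conn(a,j) via R0 from edge(a,j)
round 1: derive conn(f,f) via R0 from edge(f,f)
round 1: derive conn(h,h) via R0 from edge(h,h)
round 1: derive conn(i,g) via R0 from edge(i,g)
round 1: derive conn(j,f) via R0 from edge(j,f)
round 1: derive conn(j,g) via R0 from edge(j,g)
round 2: derive conn(a,f) via R1 from conn(a,j), conn(j,f)
round 2: derive conn(a,g) via R1 from conn(a,i), conn(i,g)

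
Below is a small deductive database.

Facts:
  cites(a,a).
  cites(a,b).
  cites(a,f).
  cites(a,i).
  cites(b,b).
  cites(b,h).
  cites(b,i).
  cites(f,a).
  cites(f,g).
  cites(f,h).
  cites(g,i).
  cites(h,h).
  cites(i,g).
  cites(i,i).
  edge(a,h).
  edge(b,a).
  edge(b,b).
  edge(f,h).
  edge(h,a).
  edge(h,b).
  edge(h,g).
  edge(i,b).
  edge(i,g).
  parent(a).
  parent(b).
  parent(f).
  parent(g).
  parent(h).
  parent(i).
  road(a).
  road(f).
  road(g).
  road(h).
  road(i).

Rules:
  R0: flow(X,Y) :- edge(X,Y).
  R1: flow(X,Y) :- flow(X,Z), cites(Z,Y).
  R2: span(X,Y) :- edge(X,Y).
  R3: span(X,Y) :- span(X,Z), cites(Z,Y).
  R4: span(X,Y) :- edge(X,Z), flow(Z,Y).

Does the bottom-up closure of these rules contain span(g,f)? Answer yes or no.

round 1: derive flow(a,h) via R0 from edge(a,h)
round 1: derive flow(b,a) via R0 from edge(b,a)
round 1: derive flow(b,b) via R0 from edge(b,b)
round 1: derive flow(f,h) via R0 from edge(f,h)
round 1: derive flow(h,a) via R0 from edge(h,a)
round 1: derive flow(h,b) via R0 from edge(h,b)
round 1: derive flow(h,g) via R0 from edge(h,g)
round 1: derive flow(i,b) via R0 from edge(i,b)
round 1: derive flow(i,g) via R0 from edge(i,g)
round 1: derive span(a,h) via R2 from edge(a,h)
round 1: derive span(b,a) via R2 from edge(b,a)
round 1: derive span(b,b) via R2 from edge(b,b)
round 1: derive span(f,h) via R2 from edge(f,h)
round 1: derive span(h,a) via R2 from edge(h,a)
round 1: derive span(h,b) via R2 from edge(h,b)
round 1: derive span(h,g) via R2 from edge(h,g)
round 1: derive span(i,b) via R2 from edge(i,b)
round 1: derive span(i,g) via R2 from edge(i,g)
round 2: derive flow(b,f) via R1 from flow(b,a), cites(a,f)
round 2: derive flow(b,h) via R1 from flow(b,b), cites(b,h)
round 2: derive flow(b,i) via R1 from flow(b,a), cites(a,i)
round 2: derive flow(h,f) via R1 from flow(h,a), cites(a,f)
round 2: derive flow(h,h) via R1 from flow(h,b), cites(b,h)
round 2: derive flow(h,i) via R1 from flow(h,a), cites(a,i)
round 2: derive flow(i,h) via R1 from flow(i,b), cites(b,h)
round 2: derive flow(i,i) via R1 from flow(i,b), cites(b,i)
round 2: derive span(b,f) via R3 from span(b,a), cites(a,f)
round 2: derive span(b,h) via R3 from span(b,b), cites(b,h)
round 2: derive span(b,i) via R3 from span(b,a), cites(a,i)
round 2: derive span(h,f) via R3 from span(h,a), cites(a,f)
round 2: derive span(h,h) via R3 from span(h,b), cites(b,h)
round 2: derive span(h,i) via R3 from span(h,a), cites(a,i)
round 2: derive span(i,h) via R3 from span(i,b), cites(b,h)
round 2: derive span(i,i) via R3 from span(i,b), cites(b,i)
round 2: derive span(a,a) via R4 from edge(a,h), flow(h,a)
round 2: derive span(a,b) via R4 from edge(a,h), flow(h,b)
round 2: derive span(a,g) via R4 from edge(a,h), flow(h,g)
round 2: derive span(f,a) via R4 from edge(f,h), flow(h,a)
round 2: derive span(f,b) via R4 from edge(f,h), flow(h,b)
round 2: derive span(f,g) via R4 from edge(f,h), flow(h,g)
round 2: derive span(i,a) via R4 from edge(i,b), flow(b,a)
round 3: derive flow(b,g) via R1 from flow(b,f), cites(f,g)
round 3: derive span(a,f) via R3 from span(a,a), cites(a,f)
round 3: derive span(a,i) via R3 from span(a,a), cites(a,i)
round 3: derive span(b,g) via R3 from span(b,f), cites(f,g)
round 3: derive span(f,f) via R3 from span(f,a), cites(a,f)
round 3: derive span(f,i) via R3 from span(f,a), cites(a,i)
round 3: derive span(i,f) via R3 from span(i,a), cites(a,f)

no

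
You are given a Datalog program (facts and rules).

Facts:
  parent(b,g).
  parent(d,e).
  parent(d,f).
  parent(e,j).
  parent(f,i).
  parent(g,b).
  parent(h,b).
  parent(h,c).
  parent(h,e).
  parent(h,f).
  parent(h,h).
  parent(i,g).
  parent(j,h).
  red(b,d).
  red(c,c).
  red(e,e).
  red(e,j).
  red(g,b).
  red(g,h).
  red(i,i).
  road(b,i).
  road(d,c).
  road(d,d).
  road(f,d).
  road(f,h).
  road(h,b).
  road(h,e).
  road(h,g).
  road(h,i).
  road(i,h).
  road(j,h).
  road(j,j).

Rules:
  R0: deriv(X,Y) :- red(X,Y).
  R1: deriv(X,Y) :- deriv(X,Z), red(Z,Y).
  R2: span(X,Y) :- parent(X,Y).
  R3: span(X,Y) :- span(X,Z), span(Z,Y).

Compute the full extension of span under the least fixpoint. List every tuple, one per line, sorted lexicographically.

span(b,b)
span(b,g)
span(d,b)
span(d,c)
span(d,e)
span(d,f)
span(d,g)
span(d,h)
span(d,i)
span(d,j)
span(e,b)
span(e,c)
span(e,e)
span(e,f)
span(e,g)
span(e,h)
span(e,i)
span(e,j)
span(f,b)
span(f,g)
span(f,i)
span(g,b)
span(g,g)
span(h,b)
span(h,c)
span(h,e)
span(h,f)
span(h,g)
span(h,h)
span(h,i)
span(h,j)
span(i,b)
span(i,g)
span(j,b)
span(j,c)
span(j,e)
span(j,f)
span(j,g)
span(j,h)
span(j,i)
span(j,j)

round 1: derive span(b,g) via R2 from parent(b,g)
round 1: derive span(d,e) via R2 from parent(d,e)
round 1: derive span(d,f) via R2 from parent(d,f)
round 1: derive span(e,j) via R2 from parent(e,j)
round 1: derive span(f,i) via R2 from parent(f,i)
round 1: derive span(g,b) via R2 from parent(g,b)
round 1: derive span(h,b) via R2 from parent(h,b)
round 1: derive span(h,c) via R2 from parent(h,c)
round 1: derive span(h,e) via R2 from parent(h,e)
round 1: derive span(h,f) via R2 from parent(h,f)
round 1: derive span(h,h) via R2 from parent(h,h)
round 1: derive span(i,g) via R2 from parent(i,g)
round 1: derive span(j,h) via R2 from parent(j,h)
round 2: derive span(b,b) via R3 from span(b,g), span(g,b)
round 2: derive span(d,i) via R3 from span(d,f), span(f,i)
round 2: derive span(d,j) via R3 from span(d,e), span(e,j)
round 2: derive span(e,h) via R3 from span(e,j), span(j,h)
round 2: derive span(f,g) via R3 from span(f,i), span(i,g)
round 2: derive span(g,g) via R3 from span(g,b), span(b,g)
round 2: derive span(h,g) via R3 from span(h,b), span(b,g)
round 2: derive span(h,i) via R3 from span(h,f), span(f,i)
round 2: derive span(h,j) via R3 from span(h,e), span(e,j)
round 2: derive span(i,b) via R3 from span(i,g), span(g,b)
round 2: derive span(j,b) via R3 from span(j,h), span(h,b)
round 2: derive span(j,c) via R3 from span(j,h), span(h,c)
round 2: derive span(j,e) via R3 from span(j,h), span(h,e)
round 2: derive span(j,f) via R3 from span(j,h), span(h,f)
round 3: derive span(d,b) via R3 from span(d,i), span(i,b)
round 3: derive span(d,c) via R3 from span(d,j), span(j,c)
round 3: derive span(d,g) via R3 from span(d,f), span(f,g)
round 3: derive span(d,h) via R3 from span(d,e), span(e,h)
round 3: derive span(e,b) via R3 from span(e,h), span(h,b)
round 3: derive span(e,c) via R3 from span(e,h), span(h,c)
round 3: derive span(e,e) via R3 from span(e,h), span(h,e)
round 3: derive span(e,f) via R3 from span(e,h), span(h,f)
round 3: derive span(e,g) via R3 from span(e,h), span(h,g)
round 3: derive span(e,i) via R3 from span(e,h), span(h,i)
round 3: derive span(f,b) via R3 from span(f,g), span(g,b)
round 3: derive span(j,g) via R3 from span(j,b), span(b,g)
round 3: derive span(j,i) via R3 from span(j,f), span(f,i)
round 3: derive span(j,j) via R3 from span(j,e), span(e,j)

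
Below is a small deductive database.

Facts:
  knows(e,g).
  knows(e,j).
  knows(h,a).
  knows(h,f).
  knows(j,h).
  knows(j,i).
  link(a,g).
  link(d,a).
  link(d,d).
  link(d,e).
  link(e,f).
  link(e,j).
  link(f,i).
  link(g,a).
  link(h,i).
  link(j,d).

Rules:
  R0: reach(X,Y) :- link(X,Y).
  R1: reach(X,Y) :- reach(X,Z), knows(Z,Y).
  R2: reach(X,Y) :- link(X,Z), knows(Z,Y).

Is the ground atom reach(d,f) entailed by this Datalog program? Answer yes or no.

round 1: derive reach(a,g) via R0 from link(a,g)
round 1: derive reach(d,a) via R0 from link(d,a)
round 1: derive reach(d,d) via R0 from link(d,d)
round 1: derive reach(d,e) via R0 from link(d,e)
round 1: derive reach(e,f) via R0 from link(e,f)
round 1: derive reach(e,j) via R0 from link(e,j)
round 1: derive reach(f,i) via R0 from link(f,i)
round 1: derive reach(g,a) via R0 from link(g,a)
round 1: derive reach(h,i) via R0 from link(h,i)
round 1: derive reach(j,d) via R0 from link(j,d)
round 1: derive reach(d,g) via R2 from link(d,e), knows(e,g)
round 1: derive reach(d,j) via R2 from link(d,e), knows(e,j)
round 1: derive reach(e,h) via R2 from link(e,j), knows(j,h)
round 1: derive reach(e,i) via R2 from link(e,j), knows(j,i)
round 2: derive reach(d,h) via R1 from reach(d,j), knows(j,h)
round 2: derive reach(d,i) via R1 from reach(d,j), knows(j,i)
round 2: derive reach(e,a) via R1 from reach(e,h), knows(h,a)
round 3: derive reach(d,f) via R1 from reach(d,h), knows(h,f)

yes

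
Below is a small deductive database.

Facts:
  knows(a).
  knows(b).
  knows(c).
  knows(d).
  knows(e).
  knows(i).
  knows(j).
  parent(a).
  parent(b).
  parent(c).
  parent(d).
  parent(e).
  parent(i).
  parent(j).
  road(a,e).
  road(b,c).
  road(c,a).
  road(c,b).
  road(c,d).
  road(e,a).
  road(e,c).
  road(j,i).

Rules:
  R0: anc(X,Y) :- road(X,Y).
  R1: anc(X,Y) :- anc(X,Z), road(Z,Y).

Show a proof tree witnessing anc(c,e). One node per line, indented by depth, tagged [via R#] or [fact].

round 1: derive anc(a,e) via R0 from road(a,e)
round 1: derive anc(b,c) via R0 from road(b,c)
round 1: derive anc(c,a) via R0 from road(c,a)
round 1: derive anc(c,b) via R0 from road(c,b)
round 1: derive anc(c,d) via R0 from road(c,d)
round 1: derive anc(e,a) via R0 from road(e,a)
round 1: derive anc(e,c) via R0 from road(e,c)
round 1: derive anc(j,i) via R0 from road(j,i)
round 2: derive anc(a,a) via R1 from anc(a,e), road(e,a)
round 2: derive anc(a,c) via R1 from anc(a,e), road(e,c)
round 2: derive anc(b,a) via R1 from anc(b,c), road(c,a)
round 2: derive anc(b,b) via R1 from anc(b,c), road(c,b)
round 2: derive anc(b,d) via R1 from anc(b,c), road(c,d)
round 2: derive anc(c,c) via R1 from anc(c,b), road(b,c)
round 2: derive anc(c,e) via R1 from anc(c,a), road(a,e)
round 2: derive anc(e,b) via R1 from anc(e,c), road(c,b)
round 2: derive anc(e,d) via R1 from anc(e,c), road(c,d)
round 2: derive anc(e,e) via R1 from anc(e,a), road(a,e)
round 3: derive anc(a,b) via R1 from anc(a,c), road(c,b)
round 3: derive anc(a,d) via R1 from anc(a,c), road(c,d)
round 3: derive anc(b,e) via R1 from anc(b,a), road(a,e)

anc(c,e)  [via R1]
  anc(c,a)  [via R0]
    road(c,a)  [fact]
  road(a,e)  [fact]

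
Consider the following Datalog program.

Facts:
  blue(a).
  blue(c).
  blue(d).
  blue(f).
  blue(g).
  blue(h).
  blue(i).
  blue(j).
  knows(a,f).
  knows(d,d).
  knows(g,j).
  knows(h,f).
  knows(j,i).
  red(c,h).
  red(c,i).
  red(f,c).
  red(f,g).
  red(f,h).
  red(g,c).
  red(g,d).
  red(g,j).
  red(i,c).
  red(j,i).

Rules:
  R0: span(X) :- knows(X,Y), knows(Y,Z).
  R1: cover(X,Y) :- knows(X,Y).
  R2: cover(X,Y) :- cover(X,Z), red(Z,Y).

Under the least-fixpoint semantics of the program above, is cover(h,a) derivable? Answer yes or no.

no

round 1: derive cover(a,f) via R1 from knows(a,f)
round 1: derive cover(d,d) via R1 from knows(d,d)
round 1: derive cover(g,j) via R1 from knows(g,j)
round 1: derive cover(h,f) via R1 from knows(h,f)
round 1: derive cover(j,i) via R1 from knows(j,i)
round 2: derive cover(a,c) via R2 from cover(a,f), red(f,c)
round 2: derive cover(a,g) via R2 from cover(a,f), red(f,g)
round 2: derive cover(a,h) via R2 from cover(a,f), red(f,h)
round 2: derive cover(g,i) via R2 from cover(g,j), red(j,i)
round 2: derive cover(h,c) via R2 from cover(h,f), red(f,c)
round 2: derive cover(h,g) via R2 from cover(h,f), red(f,g)
round 2: derive cover(h,h) via R2 from cover(h,f), red(f,h)
round 2: derive cover(j,c) via R2 from cover(j,i), red(i,c)
round 3: derive cover(a,d) via R2 from cover(a,g), red(g,d)
round 3: derive cover(a,i) via R2 from cover(a,c), red(c,i)
round 3: derive cover(a,j) via R2 from cover(a,g), red(g,j)
round 3: derive cover(g,c) via R2 from cover(g,i), red(i,c)
round 3: derive cover(h,d) via R2 from cover(h,g), red(g,d)
round 3: derive cover(h,i) via R2 from cover(h,c), red(c,i)
round 3: derive cover(h,j) via R2 from cover(h,g), red(g,j)
round 3: derive cover(j,h) via R2 from cover(j,c), red(c,h)
round 4: derive cover(g,h) via R2 from cover(g,c), red(c,h)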